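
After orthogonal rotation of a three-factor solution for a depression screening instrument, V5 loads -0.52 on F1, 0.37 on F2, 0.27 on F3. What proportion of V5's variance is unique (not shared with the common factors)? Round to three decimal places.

h² = (-0.52)² + 0.37² + 0.27² = 0.2704 + 0.1369 + 0.0729 = 0.4802
Uniqueness u² = 1 − h² = 1 − 0.4802 = 0.5198

0.520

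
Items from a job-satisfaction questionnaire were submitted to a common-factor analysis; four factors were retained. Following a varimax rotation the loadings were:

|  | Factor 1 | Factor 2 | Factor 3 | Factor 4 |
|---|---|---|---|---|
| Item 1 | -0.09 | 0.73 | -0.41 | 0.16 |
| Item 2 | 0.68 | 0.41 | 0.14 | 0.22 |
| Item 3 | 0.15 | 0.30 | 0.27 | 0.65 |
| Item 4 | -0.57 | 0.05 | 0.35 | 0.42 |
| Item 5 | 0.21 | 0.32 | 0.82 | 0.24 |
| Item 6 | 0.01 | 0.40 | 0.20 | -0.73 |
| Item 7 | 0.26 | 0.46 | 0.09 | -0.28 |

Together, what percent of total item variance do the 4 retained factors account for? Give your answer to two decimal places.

Communalities: 0.7347, 0.6985, 0.6079, 0.6263, 0.8765, 0.7330, 0.3657; Σh² = 4.6426.
Total variance with 7 standardized items is 7, so the solution explains 4.6426/7 = 0.6632 = 66.32%.

66.32%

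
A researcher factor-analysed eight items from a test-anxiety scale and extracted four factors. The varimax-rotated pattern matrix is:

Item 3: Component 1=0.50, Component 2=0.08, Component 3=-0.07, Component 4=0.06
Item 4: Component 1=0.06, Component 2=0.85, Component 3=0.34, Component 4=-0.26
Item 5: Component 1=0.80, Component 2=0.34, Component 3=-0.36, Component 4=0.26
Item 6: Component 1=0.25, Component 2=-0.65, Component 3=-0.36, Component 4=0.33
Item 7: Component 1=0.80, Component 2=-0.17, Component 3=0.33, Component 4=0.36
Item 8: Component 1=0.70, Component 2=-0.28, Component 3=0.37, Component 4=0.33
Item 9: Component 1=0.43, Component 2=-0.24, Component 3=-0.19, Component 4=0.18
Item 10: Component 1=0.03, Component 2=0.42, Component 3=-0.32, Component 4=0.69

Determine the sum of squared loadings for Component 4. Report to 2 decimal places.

0.99

SS loadings for Component 4 = 0.06² + (-0.26)² + 0.26² + 0.33² + 0.36² + 0.33² + 0.18² + 0.69² = 0.0036 + 0.0676 + 0.0676 + 0.1089 + 0.1296 + 0.1089 + 0.0324 + 0.4761 = 0.9947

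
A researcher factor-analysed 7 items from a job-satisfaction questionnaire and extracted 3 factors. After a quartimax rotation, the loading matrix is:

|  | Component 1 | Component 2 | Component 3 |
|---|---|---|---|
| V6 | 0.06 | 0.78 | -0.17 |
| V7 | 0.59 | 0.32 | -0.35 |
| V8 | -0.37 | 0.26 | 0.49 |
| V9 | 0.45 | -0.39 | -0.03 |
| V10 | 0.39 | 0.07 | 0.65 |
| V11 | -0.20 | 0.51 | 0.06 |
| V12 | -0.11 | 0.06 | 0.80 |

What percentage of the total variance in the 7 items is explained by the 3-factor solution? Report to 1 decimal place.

50.8%

SS loadings by factor: 0.8953, 1.1991, 1.4585; total = 3.5529.
Total variance with 7 standardized items is 7, so the solution explains 3.5529/7 = 0.5076 = 50.76%.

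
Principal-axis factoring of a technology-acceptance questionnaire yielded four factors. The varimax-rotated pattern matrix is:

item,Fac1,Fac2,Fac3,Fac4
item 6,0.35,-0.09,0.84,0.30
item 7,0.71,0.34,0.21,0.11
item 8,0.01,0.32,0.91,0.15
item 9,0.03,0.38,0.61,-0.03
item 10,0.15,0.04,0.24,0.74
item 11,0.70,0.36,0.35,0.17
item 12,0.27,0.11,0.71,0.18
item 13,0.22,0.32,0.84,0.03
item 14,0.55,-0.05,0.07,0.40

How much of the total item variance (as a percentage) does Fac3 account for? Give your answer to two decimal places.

SS loadings for Fac3 = 0.84² + 0.21² + 0.91² + 0.61² + 0.24² + 0.35² + 0.71² + 0.84² + 0.07² = 3.3446
With 9 standardized items, total variance = 9. Proportion = 3.3446/9 = 0.3716 → 37.16%.

37.16%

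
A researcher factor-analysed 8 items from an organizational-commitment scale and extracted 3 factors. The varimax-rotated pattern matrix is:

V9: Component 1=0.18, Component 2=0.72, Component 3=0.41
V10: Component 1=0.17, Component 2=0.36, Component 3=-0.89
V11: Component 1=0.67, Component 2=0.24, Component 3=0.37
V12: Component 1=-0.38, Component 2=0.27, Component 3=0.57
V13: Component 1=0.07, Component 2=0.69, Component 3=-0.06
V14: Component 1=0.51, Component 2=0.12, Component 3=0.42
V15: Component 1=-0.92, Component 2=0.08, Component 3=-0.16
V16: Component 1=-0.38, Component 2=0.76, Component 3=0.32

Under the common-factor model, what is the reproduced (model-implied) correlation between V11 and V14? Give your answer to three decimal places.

0.526

r̂ = Σ λ_i·λ_j across factors = (0.67)(0.51) + (0.24)(0.12) + (0.37)(0.42)
  = +0.3417 +0.0288 +0.1554 = 0.5259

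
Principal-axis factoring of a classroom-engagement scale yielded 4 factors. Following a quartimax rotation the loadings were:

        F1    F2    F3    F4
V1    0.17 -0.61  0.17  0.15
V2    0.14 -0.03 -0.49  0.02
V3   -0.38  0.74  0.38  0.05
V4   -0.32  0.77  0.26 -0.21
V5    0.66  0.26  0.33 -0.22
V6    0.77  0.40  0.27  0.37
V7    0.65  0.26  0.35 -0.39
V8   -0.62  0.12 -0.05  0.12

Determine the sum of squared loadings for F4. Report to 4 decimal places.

SS loadings for F4 = 0.15² + 0.02² + 0.05² + (-0.21)² + (-0.22)² + 0.37² + (-0.39)² + 0.12² = 0.0225 + 0.0004 + 0.0025 + 0.0441 + 0.0484 + 0.1369 + 0.1521 + 0.0144 = 0.4213

0.4213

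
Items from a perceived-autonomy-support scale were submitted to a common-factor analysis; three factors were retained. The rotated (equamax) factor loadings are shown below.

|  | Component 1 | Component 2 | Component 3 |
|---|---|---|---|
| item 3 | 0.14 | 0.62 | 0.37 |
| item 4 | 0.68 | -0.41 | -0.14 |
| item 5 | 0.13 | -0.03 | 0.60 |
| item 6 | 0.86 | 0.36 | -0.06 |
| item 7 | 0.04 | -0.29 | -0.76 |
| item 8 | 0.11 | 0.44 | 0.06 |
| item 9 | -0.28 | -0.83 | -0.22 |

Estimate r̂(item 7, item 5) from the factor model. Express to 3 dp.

-0.442

r̂ = Σ λ_i·λ_j across factors = (0.04)(0.13) + (-0.29)(-0.03) + (-0.76)(0.60)
  = +0.0052 +0.0087 -0.4560 = -0.4421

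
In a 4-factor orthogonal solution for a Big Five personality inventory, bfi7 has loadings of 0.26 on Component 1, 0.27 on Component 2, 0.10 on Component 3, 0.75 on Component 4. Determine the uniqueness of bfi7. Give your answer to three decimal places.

0.287

h² = 0.26² + 0.27² + 0.10² + 0.75² = 0.0676 + 0.0729 + 0.0100 + 0.5625 = 0.7130
Uniqueness u² = 1 − h² = 1 − 0.7130 = 0.2870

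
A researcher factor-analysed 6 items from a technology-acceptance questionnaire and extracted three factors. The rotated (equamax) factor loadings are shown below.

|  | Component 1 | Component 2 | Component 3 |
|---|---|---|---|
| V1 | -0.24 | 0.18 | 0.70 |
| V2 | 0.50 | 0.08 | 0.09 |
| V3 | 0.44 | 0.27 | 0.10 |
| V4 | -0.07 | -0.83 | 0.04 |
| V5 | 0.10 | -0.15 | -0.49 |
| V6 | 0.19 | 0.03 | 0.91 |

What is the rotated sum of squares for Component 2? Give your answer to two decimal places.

0.82

SS loadings for Component 2 = 0.18² + 0.08² + 0.27² + (-0.83)² + (-0.15)² + 0.03² = 0.0324 + 0.0064 + 0.0729 + 0.6889 + 0.0225 + 0.0009 = 0.8240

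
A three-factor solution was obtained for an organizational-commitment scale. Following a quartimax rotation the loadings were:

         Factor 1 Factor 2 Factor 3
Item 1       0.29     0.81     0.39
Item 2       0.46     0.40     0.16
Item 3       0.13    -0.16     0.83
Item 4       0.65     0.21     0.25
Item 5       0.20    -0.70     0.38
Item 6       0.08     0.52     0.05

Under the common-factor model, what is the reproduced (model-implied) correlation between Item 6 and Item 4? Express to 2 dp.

r̂ = Σ λ_i·λ_j across factors = (0.08)(0.65) + (0.52)(0.21) + (0.05)(0.25)
  = +0.0520 +0.1092 +0.0125 = 0.1737

0.17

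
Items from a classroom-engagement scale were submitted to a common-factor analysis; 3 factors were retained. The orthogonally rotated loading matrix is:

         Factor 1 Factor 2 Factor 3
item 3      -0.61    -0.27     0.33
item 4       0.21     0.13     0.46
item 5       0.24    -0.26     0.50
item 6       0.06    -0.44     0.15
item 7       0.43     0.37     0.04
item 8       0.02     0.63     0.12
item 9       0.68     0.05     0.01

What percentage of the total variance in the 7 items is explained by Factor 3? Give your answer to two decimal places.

SS loadings for Factor 3 = 0.33² + 0.46² + 0.50² + 0.15² + 0.04² + 0.12² + 0.01² = 0.6091
With 7 standardized items, total variance = 7. Proportion = 0.6091/7 = 0.0870 → 8.70%.

8.70%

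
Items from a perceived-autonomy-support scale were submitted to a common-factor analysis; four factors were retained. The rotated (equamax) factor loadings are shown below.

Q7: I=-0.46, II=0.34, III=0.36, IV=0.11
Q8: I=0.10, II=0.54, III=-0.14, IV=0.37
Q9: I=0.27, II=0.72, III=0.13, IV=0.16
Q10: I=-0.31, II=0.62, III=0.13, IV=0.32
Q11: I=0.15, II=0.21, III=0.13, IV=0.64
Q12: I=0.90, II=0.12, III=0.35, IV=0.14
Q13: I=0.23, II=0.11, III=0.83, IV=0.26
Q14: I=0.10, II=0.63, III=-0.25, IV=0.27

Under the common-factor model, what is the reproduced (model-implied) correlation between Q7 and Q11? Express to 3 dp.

0.120

r̂ = Σ λ_i·λ_j across factors = (-0.46)(0.15) + (0.34)(0.21) + (0.36)(0.13) + (0.11)(0.64)
  = -0.0690 +0.0714 +0.0468 +0.0704 = 0.1196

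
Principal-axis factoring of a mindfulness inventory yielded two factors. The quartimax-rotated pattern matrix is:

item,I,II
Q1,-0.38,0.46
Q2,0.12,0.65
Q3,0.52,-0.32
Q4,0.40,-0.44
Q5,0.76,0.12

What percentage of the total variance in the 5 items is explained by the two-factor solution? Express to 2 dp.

42.23%

SS loadings by factor: 1.1668, 0.9445; total = 2.1113.
Total variance with 5 standardized items is 5, so the solution explains 2.1113/5 = 0.4223 = 42.23%.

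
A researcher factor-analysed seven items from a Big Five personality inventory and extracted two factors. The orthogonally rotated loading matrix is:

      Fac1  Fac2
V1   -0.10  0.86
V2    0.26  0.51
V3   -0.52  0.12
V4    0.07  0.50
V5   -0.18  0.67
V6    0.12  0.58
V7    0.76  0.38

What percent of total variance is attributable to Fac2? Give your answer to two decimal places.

31.34%

SS loadings for Fac2 = 0.86² + 0.51² + 0.12² + 0.50² + 0.67² + 0.58² + 0.38² = 2.1938
With 7 standardized items, total variance = 7. Proportion = 2.1938/7 = 0.3134 → 31.34%.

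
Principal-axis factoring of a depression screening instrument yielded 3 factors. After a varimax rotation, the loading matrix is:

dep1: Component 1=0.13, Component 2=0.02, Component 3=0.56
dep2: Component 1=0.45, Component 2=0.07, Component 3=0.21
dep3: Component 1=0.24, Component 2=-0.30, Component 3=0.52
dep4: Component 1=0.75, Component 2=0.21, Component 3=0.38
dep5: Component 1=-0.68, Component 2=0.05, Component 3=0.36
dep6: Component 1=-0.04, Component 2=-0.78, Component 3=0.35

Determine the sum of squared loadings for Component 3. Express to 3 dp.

SS loadings for Component 3 = 0.56² + 0.21² + 0.52² + 0.38² + 0.36² + 0.35² = 0.3136 + 0.0441 + 0.2704 + 0.1444 + 0.1296 + 0.1225 = 1.0246

1.025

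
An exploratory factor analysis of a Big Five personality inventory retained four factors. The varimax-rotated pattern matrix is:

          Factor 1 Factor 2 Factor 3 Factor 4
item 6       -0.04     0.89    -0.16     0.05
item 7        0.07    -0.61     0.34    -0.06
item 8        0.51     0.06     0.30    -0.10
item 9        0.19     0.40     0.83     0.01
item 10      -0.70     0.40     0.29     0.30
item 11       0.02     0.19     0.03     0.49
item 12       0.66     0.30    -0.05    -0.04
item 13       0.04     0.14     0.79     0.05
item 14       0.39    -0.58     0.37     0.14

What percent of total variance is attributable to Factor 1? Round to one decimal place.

15.4%

SS loadings for Factor 1 = (-0.04)² + 0.07² + 0.51² + 0.19² + (-0.70)² + 0.02² + 0.66² + 0.04² + 0.39² = 1.3824
With 9 standardized items, total variance = 9. Proportion = 1.3824/9 = 0.1536 → 15.36%.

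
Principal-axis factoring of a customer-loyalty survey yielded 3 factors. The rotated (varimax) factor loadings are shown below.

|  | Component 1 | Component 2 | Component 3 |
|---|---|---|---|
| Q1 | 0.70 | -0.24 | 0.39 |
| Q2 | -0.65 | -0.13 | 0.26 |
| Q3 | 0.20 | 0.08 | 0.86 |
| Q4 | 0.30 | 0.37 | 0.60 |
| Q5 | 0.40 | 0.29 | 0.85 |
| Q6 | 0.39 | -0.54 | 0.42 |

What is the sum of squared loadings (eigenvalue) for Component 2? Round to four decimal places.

0.5935

SS loadings for Component 2 = (-0.24)² + (-0.13)² + 0.08² + 0.37² + 0.29² + (-0.54)² = 0.0576 + 0.0169 + 0.0064 + 0.1369 + 0.0841 + 0.2916 = 0.5935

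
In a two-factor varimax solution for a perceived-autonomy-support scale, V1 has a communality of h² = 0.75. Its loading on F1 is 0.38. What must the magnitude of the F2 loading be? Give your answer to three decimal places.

Under orthogonal rotation h² = Σλ², so λ_F2² = h² − (0.1444) = 0.75 − 0.1444 = 0.6056.
|λ| = √0.6056 = 0.7782.

0.778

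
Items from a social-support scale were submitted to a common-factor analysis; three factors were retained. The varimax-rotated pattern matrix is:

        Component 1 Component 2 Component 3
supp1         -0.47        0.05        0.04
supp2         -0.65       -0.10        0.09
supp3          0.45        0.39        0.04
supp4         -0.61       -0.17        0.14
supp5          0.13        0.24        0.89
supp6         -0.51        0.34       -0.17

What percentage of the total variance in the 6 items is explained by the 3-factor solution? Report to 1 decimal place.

45.2%

Communalities: 0.2250, 0.4406, 0.3562, 0.4206, 0.8666, 0.4046; Σh² = 2.7136.
Total variance with 6 standardized items is 6, so the solution explains 2.7136/6 = 0.4523 = 45.23%.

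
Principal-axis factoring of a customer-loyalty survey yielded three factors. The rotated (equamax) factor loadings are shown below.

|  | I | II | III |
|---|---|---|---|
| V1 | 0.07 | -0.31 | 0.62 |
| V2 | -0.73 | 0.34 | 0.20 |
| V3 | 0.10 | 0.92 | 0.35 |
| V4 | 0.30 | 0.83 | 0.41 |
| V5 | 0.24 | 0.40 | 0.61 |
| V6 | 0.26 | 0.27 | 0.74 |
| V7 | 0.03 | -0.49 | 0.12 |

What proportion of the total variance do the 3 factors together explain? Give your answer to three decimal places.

SS loadings by factor: 0.7639, 2.2200, 1.6491; total = 4.6330.
Total variance with 7 standardized items is 7, so the solution explains 4.6330/7 = 0.6619.

0.662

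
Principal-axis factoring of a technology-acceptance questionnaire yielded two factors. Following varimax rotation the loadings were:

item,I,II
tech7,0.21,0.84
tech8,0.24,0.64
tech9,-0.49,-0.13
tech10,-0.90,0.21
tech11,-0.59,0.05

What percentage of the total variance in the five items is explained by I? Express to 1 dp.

SS loadings for I = 0.21² + 0.24² + (-0.49)² + (-0.90)² + (-0.59)² = 1.4999
With 5 standardized items, total variance = 5. Proportion = 1.4999/5 = 0.3000 → 30.00%.

30.0%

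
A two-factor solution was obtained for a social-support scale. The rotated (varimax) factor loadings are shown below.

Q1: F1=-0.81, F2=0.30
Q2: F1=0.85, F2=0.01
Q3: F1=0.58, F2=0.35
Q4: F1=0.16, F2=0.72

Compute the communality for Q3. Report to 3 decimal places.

0.459

h² = 0.58² + 0.35² = 0.3364 + 0.1225 = 0.4589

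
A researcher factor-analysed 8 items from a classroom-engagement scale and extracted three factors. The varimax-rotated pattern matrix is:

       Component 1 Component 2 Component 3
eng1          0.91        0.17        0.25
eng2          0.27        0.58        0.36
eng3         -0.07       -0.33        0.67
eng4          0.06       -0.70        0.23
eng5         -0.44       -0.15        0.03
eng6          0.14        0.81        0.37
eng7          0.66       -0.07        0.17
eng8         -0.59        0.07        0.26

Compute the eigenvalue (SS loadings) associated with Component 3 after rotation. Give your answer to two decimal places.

SS loadings for Component 3 = 0.25² + 0.36² + 0.67² + 0.23² + 0.03² + 0.37² + 0.17² + 0.26² = 0.0625 + 0.1296 + 0.4489 + 0.0529 + 0.0009 + 0.1369 + 0.0289 + 0.0676 = 0.9282

0.93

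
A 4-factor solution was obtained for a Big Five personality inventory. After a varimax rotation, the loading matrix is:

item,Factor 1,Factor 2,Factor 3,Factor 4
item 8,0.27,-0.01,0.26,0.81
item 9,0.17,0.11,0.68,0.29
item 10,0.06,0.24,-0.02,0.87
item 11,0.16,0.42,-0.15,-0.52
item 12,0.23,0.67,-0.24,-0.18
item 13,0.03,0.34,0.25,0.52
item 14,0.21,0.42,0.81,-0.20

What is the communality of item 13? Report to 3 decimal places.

0.449

h² = 0.03² + 0.34² + 0.25² + 0.52² = 0.0009 + 0.1156 + 0.0625 + 0.2704 = 0.4494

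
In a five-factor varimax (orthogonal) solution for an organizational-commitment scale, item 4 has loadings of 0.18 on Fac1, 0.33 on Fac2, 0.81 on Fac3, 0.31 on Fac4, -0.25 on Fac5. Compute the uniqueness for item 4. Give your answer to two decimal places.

0.04

h² = 0.18² + 0.33² + 0.81² + 0.31² + (-0.25)² = 0.0324 + 0.1089 + 0.6561 + 0.0961 + 0.0625 = 0.9560
Uniqueness u² = 1 − h² = 1 − 0.9560 = 0.0440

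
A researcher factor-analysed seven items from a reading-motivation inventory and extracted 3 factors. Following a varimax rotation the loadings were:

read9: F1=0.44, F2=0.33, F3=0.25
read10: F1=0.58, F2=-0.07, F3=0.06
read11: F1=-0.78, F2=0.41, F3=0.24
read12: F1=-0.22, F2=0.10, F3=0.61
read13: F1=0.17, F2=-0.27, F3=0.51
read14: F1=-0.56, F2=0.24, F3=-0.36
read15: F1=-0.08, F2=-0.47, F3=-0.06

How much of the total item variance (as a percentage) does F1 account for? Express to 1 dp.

21.9%

SS loadings for F1 = 0.44² + 0.58² + (-0.78)² + (-0.22)² + 0.17² + (-0.56)² + (-0.08)² = 1.5357
With 7 standardized items, total variance = 7. Proportion = 1.5357/7 = 0.2194 → 21.94%.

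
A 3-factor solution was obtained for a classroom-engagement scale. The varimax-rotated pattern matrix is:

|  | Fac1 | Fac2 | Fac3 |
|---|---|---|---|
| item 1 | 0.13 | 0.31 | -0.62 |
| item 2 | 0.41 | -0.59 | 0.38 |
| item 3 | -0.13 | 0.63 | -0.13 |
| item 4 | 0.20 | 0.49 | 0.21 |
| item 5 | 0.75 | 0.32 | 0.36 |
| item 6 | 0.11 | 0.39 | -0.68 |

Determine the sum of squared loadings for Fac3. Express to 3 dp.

1.182

SS loadings for Fac3 = (-0.62)² + 0.38² + (-0.13)² + 0.21² + 0.36² + (-0.68)² = 0.3844 + 0.1444 + 0.0169 + 0.0441 + 0.1296 + 0.4624 = 1.1818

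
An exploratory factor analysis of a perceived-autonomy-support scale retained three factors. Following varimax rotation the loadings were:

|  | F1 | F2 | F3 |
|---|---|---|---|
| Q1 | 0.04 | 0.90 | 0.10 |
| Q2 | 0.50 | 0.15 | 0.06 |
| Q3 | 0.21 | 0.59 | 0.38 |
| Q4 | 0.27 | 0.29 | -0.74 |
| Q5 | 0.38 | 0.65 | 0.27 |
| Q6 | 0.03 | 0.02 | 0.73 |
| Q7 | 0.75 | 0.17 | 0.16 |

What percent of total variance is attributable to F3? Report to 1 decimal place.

19.1%

SS loadings for F3 = 0.10² + 0.06² + 0.38² + (-0.74)² + 0.27² + 0.73² + 0.16² = 1.3370
With 7 standardized items, total variance = 7. Proportion = 1.3370/7 = 0.1910 → 19.10%.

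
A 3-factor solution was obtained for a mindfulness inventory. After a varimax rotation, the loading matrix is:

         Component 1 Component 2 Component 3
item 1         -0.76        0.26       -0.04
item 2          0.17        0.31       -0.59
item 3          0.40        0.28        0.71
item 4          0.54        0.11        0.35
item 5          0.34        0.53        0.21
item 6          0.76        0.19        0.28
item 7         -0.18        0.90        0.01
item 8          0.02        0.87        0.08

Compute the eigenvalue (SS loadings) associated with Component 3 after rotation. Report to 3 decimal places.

SS loadings for Component 3 = (-0.04)² + (-0.59)² + 0.71² + 0.35² + 0.21² + 0.28² + 0.01² + 0.08² = 0.0016 + 0.3481 + 0.5041 + 0.1225 + 0.0441 + 0.0784 + 0.0001 + 0.0064 = 1.1053

1.105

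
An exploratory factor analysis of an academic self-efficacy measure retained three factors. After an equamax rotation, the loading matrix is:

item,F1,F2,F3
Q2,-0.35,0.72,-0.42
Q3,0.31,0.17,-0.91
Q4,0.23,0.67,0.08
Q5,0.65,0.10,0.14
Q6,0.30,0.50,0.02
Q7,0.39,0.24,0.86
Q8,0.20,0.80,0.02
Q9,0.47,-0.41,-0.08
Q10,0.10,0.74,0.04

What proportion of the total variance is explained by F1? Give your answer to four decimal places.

SS loadings for F1 = (-0.35)² + 0.31² + 0.23² + 0.65² + 0.30² + 0.39² + 0.20² + 0.47² + 0.10² = 1.2070
Proportion of variance = 1.2070 / 9 = 0.1341.

0.1341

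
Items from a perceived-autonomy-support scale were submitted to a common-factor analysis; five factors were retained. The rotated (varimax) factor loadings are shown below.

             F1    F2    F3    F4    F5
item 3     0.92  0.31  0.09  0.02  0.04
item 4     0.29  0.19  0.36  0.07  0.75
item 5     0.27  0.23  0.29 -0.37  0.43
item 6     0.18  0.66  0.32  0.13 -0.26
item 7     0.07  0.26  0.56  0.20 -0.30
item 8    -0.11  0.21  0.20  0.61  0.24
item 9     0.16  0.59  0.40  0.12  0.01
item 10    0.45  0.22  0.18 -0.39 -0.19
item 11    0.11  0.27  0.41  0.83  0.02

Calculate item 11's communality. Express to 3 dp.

0.942

h² = 0.11² + 0.27² + 0.41² + 0.83² + 0.02² = 0.0121 + 0.0729 + 0.1681 + 0.6889 + 0.0004 = 0.9424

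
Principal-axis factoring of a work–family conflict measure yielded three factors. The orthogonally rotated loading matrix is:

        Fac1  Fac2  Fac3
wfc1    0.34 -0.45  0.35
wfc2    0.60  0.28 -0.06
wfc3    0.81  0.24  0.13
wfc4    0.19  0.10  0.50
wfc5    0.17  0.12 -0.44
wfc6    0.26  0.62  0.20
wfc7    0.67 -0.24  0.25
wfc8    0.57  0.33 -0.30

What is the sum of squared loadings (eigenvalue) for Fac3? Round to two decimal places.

0.78

SS loadings for Fac3 = 0.35² + (-0.06)² + 0.13² + 0.50² + (-0.44)² + 0.20² + 0.25² + (-0.30)² = 0.1225 + 0.0036 + 0.0169 + 0.2500 + 0.1936 + 0.0400 + 0.0625 + 0.0900 = 0.7791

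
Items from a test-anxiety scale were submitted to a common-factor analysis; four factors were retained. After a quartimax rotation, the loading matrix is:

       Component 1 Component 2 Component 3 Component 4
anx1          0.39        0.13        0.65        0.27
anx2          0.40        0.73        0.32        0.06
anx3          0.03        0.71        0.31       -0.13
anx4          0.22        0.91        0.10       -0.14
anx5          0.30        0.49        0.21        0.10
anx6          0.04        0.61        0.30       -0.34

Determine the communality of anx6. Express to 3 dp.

h² = 0.04² + 0.61² + 0.30² + (-0.34)² = 0.0016 + 0.3721 + 0.0900 + 0.1156 = 0.5793

0.579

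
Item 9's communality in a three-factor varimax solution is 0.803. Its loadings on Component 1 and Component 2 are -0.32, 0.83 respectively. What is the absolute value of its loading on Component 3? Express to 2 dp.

0.11

Under orthogonal rotation h² = Σλ², so λ_Component 3² = h² − (0.7913) = 0.803 − 0.7913 = 0.0117.
|λ| = √0.0117 = 0.1082.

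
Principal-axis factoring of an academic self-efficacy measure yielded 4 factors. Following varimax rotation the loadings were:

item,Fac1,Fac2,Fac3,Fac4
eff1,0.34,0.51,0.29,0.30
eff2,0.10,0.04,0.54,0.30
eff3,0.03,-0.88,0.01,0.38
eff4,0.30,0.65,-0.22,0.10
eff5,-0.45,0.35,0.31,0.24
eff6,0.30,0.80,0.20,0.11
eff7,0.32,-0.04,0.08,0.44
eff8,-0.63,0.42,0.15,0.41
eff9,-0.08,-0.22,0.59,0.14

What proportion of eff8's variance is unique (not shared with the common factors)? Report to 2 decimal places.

0.24

h² = (-0.63)² + 0.42² + 0.15² + 0.41² = 0.3969 + 0.1764 + 0.0225 + 0.1681 = 0.7639
Uniqueness u² = 1 − h² = 1 − 0.7639 = 0.2361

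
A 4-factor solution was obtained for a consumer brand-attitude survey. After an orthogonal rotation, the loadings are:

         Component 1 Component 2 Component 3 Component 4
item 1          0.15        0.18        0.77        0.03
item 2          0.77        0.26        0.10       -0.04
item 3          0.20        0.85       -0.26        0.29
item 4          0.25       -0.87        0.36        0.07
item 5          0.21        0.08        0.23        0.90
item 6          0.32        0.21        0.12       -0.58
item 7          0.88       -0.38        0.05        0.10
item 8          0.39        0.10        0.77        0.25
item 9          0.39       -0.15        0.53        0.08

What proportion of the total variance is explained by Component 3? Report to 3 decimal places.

0.194

SS loadings for Component 3 = 0.77² + 0.10² + (-0.26)² + 0.36² + 0.23² + 0.12² + 0.05² + 0.77² + 0.53² = 1.7437
Proportion of variance = 1.7437 / 9 = 0.1937.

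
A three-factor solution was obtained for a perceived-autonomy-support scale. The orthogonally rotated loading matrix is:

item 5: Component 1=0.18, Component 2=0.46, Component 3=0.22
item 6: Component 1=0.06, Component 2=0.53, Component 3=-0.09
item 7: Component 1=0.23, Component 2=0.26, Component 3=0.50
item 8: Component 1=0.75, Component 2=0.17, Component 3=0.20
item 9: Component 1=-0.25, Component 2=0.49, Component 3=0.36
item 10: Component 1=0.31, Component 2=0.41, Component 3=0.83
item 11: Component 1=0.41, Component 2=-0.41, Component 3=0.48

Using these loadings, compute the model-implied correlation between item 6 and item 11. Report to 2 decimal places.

-0.24

r̂ = Σ λ_i·λ_j across factors = (0.06)(0.41) + (0.53)(-0.41) + (-0.09)(0.48)
  = +0.0246 -0.2173 -0.0432 = -0.2359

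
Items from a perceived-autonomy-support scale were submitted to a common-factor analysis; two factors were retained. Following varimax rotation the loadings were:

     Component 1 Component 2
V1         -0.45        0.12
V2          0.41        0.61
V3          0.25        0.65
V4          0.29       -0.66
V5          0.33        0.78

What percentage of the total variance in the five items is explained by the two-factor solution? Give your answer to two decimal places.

Communalities: 0.2169, 0.5402, 0.4850, 0.5197, 0.7173; Σh² = 2.4791.
Total variance with 5 standardized items is 5, so the solution explains 2.4791/5 = 0.4958 = 49.58%.

49.58%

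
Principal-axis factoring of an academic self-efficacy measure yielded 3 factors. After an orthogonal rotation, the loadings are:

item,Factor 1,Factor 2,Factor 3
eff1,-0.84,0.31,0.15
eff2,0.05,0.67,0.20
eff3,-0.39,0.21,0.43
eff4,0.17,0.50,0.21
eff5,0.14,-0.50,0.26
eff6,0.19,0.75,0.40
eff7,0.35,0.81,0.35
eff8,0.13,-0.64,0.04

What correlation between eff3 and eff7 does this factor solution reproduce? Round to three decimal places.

r̂ = Σ λ_i·λ_j across factors = (-0.39)(0.35) + (0.21)(0.81) + (0.43)(0.35)
  = -0.1365 +0.1701 +0.1505 = 0.1841

0.184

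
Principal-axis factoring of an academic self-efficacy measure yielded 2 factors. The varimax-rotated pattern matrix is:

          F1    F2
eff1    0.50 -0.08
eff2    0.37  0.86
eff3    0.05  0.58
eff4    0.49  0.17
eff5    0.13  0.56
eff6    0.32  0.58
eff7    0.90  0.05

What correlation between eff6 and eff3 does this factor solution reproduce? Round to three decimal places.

0.352

r̂ = Σ λ_i·λ_j across factors = (0.32)(0.05) + (0.58)(0.58)
  = +0.0160 +0.3364 = 0.3524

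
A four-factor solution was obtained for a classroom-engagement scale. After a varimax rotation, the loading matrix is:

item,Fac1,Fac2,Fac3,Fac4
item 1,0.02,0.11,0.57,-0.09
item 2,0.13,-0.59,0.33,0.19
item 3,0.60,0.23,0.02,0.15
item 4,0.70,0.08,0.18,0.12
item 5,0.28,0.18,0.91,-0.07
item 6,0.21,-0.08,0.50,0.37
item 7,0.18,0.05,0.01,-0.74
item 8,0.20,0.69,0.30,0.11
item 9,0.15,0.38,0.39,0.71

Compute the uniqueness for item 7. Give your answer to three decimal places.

h² = 0.18² + 0.05² + 0.01² + (-0.74)² = 0.0324 + 0.0025 + 0.0001 + 0.5476 = 0.5826
Uniqueness u² = 1 − h² = 1 − 0.5826 = 0.4174

0.417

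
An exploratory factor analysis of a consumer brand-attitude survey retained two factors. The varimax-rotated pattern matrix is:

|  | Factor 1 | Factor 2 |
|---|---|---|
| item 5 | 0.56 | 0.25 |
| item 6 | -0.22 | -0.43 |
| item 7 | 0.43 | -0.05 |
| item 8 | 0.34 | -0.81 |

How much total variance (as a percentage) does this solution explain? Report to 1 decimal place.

SS loadings by factor: 0.6625, 0.9060; total = 1.5685.
Total variance with 4 standardized items is 4, so the solution explains 1.5685/4 = 0.3921 = 39.21%.

39.2%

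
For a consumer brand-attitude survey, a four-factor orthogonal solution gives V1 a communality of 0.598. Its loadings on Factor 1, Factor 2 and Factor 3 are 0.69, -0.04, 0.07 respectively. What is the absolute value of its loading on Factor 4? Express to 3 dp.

0.340

Under orthogonal rotation h² = Σλ², so λ_Factor 4² = h² − (0.4826) = 0.598 − 0.4826 = 0.1154.
|λ| = √0.1154 = 0.3397.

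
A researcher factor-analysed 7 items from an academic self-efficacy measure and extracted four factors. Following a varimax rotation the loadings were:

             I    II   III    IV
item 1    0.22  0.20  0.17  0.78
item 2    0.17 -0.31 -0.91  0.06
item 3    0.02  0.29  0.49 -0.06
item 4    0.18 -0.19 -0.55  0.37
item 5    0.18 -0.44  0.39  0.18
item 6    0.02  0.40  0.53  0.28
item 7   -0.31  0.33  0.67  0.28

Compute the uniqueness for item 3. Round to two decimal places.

0.67

h² = 0.02² + 0.29² + 0.49² + (-0.06)² = 0.0004 + 0.0841 + 0.2401 + 0.0036 = 0.3282
Uniqueness u² = 1 − h² = 1 − 0.3282 = 0.6718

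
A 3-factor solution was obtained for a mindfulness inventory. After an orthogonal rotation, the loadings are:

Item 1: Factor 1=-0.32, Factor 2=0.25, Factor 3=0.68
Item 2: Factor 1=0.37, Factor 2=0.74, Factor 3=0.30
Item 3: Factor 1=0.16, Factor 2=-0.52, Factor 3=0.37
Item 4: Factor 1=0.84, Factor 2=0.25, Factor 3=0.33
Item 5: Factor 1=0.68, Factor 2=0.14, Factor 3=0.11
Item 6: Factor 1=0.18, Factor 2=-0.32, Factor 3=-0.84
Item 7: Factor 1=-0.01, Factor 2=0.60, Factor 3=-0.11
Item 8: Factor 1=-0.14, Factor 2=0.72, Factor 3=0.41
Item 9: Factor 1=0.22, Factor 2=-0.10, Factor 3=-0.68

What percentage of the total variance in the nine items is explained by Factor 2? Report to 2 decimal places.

21.70%

SS loadings for Factor 2 = 0.25² + 0.74² + (-0.52)² + 0.25² + 0.14² + (-0.32)² + 0.60² + 0.72² + (-0.10)² = 1.9534
With 9 standardized items, total variance = 9. Proportion = 1.9534/9 = 0.2170 → 21.70%.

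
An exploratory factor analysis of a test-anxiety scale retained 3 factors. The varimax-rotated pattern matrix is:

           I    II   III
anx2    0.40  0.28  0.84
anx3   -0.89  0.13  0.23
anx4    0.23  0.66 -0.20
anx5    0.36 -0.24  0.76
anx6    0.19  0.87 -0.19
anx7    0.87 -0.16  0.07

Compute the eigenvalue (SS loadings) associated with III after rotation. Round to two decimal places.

SS loadings for III = 0.84² + 0.23² + (-0.20)² + 0.76² + (-0.19)² + 0.07² = 0.7056 + 0.0529 + 0.0400 + 0.5776 + 0.0361 + 0.0049 = 1.4171

1.42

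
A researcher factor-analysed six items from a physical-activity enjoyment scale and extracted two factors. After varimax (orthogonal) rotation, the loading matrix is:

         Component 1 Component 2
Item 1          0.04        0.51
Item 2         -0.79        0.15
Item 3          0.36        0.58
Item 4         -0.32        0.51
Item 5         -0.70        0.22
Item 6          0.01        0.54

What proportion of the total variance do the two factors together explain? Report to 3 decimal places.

Communalities: 0.2617, 0.6466, 0.4660, 0.3625, 0.5384, 0.2917; Σh² = 2.5669.
Total variance with 6 standardized items is 6, so the solution explains 2.5669/6 = 0.4278.

0.428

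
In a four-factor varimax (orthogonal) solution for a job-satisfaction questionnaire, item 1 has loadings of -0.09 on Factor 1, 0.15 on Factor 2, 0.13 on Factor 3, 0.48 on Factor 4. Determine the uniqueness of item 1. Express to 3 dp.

0.722

h² = (-0.09)² + 0.15² + 0.13² + 0.48² = 0.0081 + 0.0225 + 0.0169 + 0.2304 = 0.2779
Uniqueness u² = 1 − h² = 1 − 0.2779 = 0.7221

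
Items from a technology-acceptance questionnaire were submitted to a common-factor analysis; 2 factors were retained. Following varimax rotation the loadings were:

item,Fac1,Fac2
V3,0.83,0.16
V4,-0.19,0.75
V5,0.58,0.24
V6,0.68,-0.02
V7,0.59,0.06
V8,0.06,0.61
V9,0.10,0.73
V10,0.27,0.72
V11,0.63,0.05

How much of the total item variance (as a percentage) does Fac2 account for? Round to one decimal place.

23.1%

SS loadings for Fac2 = 0.16² + 0.75² + 0.24² + (-0.02)² + 0.06² + 0.61² + 0.73² + 0.72² + 0.05² = 2.0756
With 9 standardized items, total variance = 9. Proportion = 2.0756/9 = 0.2306 → 23.06%.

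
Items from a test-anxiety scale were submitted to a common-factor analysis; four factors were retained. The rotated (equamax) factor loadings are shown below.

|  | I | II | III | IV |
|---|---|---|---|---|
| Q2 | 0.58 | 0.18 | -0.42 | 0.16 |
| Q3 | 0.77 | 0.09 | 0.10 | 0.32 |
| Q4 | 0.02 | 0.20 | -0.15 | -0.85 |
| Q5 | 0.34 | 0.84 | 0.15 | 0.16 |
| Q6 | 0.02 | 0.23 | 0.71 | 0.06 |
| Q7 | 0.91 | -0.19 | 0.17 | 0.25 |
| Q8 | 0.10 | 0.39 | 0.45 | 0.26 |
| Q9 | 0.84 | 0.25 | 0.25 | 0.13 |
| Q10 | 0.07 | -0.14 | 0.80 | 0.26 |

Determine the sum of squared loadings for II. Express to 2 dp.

1.11

SS loadings for II = 0.18² + 0.09² + 0.20² + 0.84² + 0.23² + (-0.19)² + 0.39² + 0.25² + (-0.14)² = 0.0324 + 0.0081 + 0.0400 + 0.7056 + 0.0529 + 0.0361 + 0.1521 + 0.0625 + 0.0196 = 1.1093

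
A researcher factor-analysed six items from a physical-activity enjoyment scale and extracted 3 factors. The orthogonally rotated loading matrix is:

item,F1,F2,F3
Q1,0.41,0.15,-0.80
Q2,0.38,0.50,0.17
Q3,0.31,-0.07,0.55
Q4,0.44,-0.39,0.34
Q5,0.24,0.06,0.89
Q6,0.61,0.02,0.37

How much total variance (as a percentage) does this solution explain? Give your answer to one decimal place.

58.0%

Communalities: 0.8306, 0.4233, 0.4035, 0.4613, 0.8533, 0.5094; Σh² = 3.4814.
Total variance with 6 standardized items is 6, so the solution explains 3.4814/6 = 0.5802 = 58.02%.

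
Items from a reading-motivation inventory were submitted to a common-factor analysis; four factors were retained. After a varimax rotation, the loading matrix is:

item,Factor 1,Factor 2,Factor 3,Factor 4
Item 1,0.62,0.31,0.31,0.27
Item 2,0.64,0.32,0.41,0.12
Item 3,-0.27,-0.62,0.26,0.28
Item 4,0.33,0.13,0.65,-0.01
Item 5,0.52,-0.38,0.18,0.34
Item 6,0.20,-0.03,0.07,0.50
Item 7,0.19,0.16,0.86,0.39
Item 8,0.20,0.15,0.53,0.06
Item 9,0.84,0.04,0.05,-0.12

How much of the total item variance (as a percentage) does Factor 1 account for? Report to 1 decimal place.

23.0%

SS loadings for Factor 1 = 0.62² + 0.64² + (-0.27)² + 0.33² + 0.52² + 0.20² + 0.19² + 0.20² + 0.84² = 2.0679
With 9 standardized items, total variance = 9. Proportion = 2.0679/9 = 0.2298 → 22.98%.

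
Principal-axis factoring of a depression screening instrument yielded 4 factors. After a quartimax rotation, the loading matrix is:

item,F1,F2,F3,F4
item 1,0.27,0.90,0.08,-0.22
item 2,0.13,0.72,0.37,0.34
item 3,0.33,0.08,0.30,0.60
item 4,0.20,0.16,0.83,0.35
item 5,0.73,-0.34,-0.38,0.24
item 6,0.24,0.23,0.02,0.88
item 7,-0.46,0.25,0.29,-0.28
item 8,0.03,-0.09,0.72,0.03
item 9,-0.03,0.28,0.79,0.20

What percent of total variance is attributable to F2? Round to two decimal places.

SS loadings for F2 = 0.90² + 0.72² + 0.08² + 0.16² + (-0.34)² + 0.23² + 0.25² + (-0.09)² + 0.28² = 1.6779
With 9 standardized items, total variance = 9. Proportion = 1.6779/9 = 0.1864 → 18.64%.

18.64%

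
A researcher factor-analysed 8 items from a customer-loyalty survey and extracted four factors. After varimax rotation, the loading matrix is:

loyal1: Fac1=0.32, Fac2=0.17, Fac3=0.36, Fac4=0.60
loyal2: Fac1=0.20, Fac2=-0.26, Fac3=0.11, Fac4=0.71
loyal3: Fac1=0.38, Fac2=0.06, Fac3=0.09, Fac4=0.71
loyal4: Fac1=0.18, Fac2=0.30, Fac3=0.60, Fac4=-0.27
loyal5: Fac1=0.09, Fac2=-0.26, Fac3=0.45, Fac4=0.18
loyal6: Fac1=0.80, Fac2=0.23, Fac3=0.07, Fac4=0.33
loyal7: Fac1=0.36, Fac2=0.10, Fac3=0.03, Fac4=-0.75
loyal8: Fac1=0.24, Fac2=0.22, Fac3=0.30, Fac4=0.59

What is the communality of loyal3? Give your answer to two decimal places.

0.66

h² = 0.38² + 0.06² + 0.09² + 0.71² = 0.1444 + 0.0036 + 0.0081 + 0.5041 = 0.6602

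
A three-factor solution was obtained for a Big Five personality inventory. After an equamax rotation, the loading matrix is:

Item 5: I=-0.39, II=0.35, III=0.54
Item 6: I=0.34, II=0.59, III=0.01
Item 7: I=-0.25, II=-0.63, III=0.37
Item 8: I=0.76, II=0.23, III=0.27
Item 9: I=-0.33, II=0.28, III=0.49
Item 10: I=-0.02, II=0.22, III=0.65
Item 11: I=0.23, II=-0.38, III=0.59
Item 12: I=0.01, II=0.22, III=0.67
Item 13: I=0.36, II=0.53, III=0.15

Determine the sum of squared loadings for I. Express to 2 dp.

1.20

SS loadings for I = (-0.39)² + 0.34² + (-0.25)² + 0.76² + (-0.33)² + (-0.02)² + 0.23² + 0.01² + 0.36² = 0.1521 + 0.1156 + 0.0625 + 0.5776 + 0.1089 + 0.0004 + 0.0529 + 0.0001 + 0.1296 = 1.1997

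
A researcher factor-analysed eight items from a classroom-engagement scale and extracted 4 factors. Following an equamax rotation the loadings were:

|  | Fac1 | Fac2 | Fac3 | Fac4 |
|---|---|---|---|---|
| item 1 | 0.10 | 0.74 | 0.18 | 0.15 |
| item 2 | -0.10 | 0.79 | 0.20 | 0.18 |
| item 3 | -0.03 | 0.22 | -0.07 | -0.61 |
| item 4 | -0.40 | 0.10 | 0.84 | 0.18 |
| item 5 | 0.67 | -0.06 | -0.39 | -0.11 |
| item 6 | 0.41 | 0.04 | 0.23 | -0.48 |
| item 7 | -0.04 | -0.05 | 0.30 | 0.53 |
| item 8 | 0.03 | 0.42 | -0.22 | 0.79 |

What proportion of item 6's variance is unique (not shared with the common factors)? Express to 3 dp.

h² = 0.41² + 0.04² + 0.23² + (-0.48)² = 0.1681 + 0.0016 + 0.0529 + 0.2304 = 0.4530
Uniqueness u² = 1 − h² = 1 − 0.4530 = 0.5470

0.547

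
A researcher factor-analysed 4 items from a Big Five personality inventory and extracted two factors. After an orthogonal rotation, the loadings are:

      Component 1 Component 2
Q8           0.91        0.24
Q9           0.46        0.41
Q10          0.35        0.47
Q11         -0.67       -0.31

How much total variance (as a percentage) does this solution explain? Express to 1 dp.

SS loadings by factor: 1.6111, 0.5427; total = 2.1538.
Total variance with 4 standardized items is 4, so the solution explains 2.1538/4 = 0.5384 = 53.84%.

53.8%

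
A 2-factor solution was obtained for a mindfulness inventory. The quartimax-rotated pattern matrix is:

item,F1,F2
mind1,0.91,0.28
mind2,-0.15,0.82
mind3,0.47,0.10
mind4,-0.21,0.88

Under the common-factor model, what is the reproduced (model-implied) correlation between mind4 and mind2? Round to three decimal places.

0.753

r̂ = Σ λ_i·λ_j across factors = (-0.21)(-0.15) + (0.88)(0.82)
  = +0.0315 +0.7216 = 0.7531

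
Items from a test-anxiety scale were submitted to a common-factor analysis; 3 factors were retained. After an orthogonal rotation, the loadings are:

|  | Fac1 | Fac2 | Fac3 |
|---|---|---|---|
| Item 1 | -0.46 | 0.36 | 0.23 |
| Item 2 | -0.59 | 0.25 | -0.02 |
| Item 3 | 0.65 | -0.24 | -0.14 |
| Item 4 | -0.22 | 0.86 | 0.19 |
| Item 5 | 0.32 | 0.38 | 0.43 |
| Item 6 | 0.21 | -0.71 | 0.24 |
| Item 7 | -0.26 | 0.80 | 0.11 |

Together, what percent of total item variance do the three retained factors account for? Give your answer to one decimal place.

SS loadings by factor: 1.2447, 2.2778, 0.3636; total = 3.8861.
Total variance with 7 standardized items is 7, so the solution explains 3.8861/7 = 0.5552 = 55.52%.

55.5%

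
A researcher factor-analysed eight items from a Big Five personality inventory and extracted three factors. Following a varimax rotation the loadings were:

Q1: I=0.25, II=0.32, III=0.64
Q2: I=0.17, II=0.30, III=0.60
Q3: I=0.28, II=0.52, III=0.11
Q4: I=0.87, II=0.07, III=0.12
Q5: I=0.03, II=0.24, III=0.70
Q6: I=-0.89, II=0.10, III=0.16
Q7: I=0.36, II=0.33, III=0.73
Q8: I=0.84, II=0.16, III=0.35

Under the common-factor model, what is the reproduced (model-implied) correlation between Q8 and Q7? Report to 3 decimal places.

r̂ = Σ λ_i·λ_j across factors = (0.84)(0.36) + (0.16)(0.33) + (0.35)(0.73)
  = +0.3024 +0.0528 +0.2555 = 0.6107

0.611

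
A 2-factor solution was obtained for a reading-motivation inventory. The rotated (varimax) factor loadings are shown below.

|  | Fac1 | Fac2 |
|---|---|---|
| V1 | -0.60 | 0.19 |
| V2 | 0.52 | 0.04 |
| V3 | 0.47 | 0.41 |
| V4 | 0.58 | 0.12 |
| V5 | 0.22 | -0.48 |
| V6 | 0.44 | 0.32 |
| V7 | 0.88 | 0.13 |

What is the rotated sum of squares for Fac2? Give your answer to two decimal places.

0.57

SS loadings for Fac2 = 0.19² + 0.04² + 0.41² + 0.12² + (-0.48)² + 0.32² + 0.13² = 0.0361 + 0.0016 + 0.1681 + 0.0144 + 0.2304 + 0.1024 + 0.0169 = 0.5699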